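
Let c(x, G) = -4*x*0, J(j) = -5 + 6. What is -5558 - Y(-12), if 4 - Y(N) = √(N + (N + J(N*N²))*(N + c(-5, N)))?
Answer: -5562 + 2*√30 ≈ -5551.0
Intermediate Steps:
J(j) = 1
c(x, G) = 0
Y(N) = 4 - √(N + N*(1 + N)) (Y(N) = 4 - √(N + (N + 1)*(N + 0)) = 4 - √(N + (1 + N)*N) = 4 - √(N + N*(1 + N)))
-5558 - Y(-12) = -5558 - (4 - √(-12*(2 - 12))) = -5558 - (4 - √(-12*(-10))) = -5558 - (4 - √120) = -5558 - (4 - 2*√30) = -5558 + (-4 + 2*√30) = -5562 + 2*√30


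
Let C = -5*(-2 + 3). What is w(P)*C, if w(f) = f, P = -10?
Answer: 50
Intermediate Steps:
C = -5 (C = -5*1 = -5)
w(P)*C = -10*(-5) = 50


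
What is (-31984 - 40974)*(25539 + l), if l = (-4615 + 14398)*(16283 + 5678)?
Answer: -15676485605916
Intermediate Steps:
l = 214844463 (l = 9783*21961 = 214844463)
(-31984 - 40974)*(25539 + l) = (-31984 - 40974)*(25539 + 214844463) = -72958*214870002 = -15676485605916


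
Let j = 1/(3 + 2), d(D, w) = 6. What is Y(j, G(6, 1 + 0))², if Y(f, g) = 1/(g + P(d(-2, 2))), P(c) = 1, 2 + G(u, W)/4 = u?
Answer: 1/289 ≈ 0.0034602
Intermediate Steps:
G(u, W) = -8 + 4*u
j = ⅕ (j = 1/5 = ⅕ ≈ 0.20000)
Y(f, g) = 1/(1 + g) (Y(f, g) = 1/(g + 1) = 1/(1 + g))
Y(j, G(6, 1 + 0))² = (1/(1 + (-8 + 4*6)))² = (1/(1 + (-8 + 24)))² = (1/(1 + 16))² = (1/17)² = 1/289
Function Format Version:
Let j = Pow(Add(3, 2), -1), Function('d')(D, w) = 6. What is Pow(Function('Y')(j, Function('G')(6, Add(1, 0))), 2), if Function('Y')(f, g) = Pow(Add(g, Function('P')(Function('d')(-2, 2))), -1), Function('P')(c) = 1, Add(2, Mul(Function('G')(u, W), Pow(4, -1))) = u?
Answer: Rational(1, 289) ≈ 0.0034602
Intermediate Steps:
Function('G')(u, W) = Add(-8, Mul(4, u))
j = Rational(1, 5) (j = Pow(5, -1) = Rational(1, 5) ≈ 0.20000)
Function('Y')(f, g) = Pow(Add(1, g), -1) (Function('Y')(f, g) = Pow(Add(g, 1), -1) = Pow(Add(1, g), -1))
Pow(Function('Y')(j, Function('G')(6, Add(1, 0))), 2) = Pow(Pow(Add(1, Add(-8, Mul(4, 6))), -1), 2) = Pow(Pow(Add(1, Add(-8, 24)), -1), 2) = Pow(Pow(Add(1, 16), -1), 2) = Pow(Pow(17, -1), 2) = Pow(Rational(1, 17), 2) = Rational(1, 289)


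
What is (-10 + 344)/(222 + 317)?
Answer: 334/539 ≈ 0.61967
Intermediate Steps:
(-10 + 344)/(222 + 317) = 334/539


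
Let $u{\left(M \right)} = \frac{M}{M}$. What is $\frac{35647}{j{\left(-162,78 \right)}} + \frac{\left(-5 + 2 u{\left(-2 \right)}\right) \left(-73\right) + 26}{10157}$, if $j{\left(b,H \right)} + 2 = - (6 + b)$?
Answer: $\frac{51729187}{223454} \approx 231.5$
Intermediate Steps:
$u{\left(M \right)} = 1$
$j{\left(b,H \right)} = -8 - b$ ($j{\left(b,H \right)} = -2 - \left(6 + b\right) = -8 - b$)
$\frac{35647}{j{\left(-162,78 \right)}} + \frac{\left(-5 + 2 u{\left(-2 \right)}\right) \left(-73\right) + 26}{10157} = \frac{35647}{-8 - -162} + \frac{\left(-5 + 2 \cdot 1\right) \left(-73\right) + 26}{10157} = \frac{35647}{-8 + 162} + \left(\left(-5 + 2\right) \left(-73\right) + 26\right) \frac{1}{10157} = \frac{35647}{154} + \left(\left(-3\right) \left(-73\right) + 26\right) \frac{1}{10157} = 35647 \cdot \frac{1}{154} + \left(219 + 26\right) \frac{1}{10157} = \frac{35647}{154} + 245 \cdot \frac{1}{10157} = \frac{35647}{154} + \frac{35}{1451} = \frac{51729187}{223454}$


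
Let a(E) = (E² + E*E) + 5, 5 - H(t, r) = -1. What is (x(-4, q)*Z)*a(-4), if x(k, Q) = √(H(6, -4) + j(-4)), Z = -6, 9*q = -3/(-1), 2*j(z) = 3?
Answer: -111*√30 ≈ -607.97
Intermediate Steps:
H(t, r) = 6 (H(t, r) = 5 - 1*(-1) = 5 + 1 = 6)
j(z) = 3/2 (j(z) = (½)*3 = 3/2)
q = ⅓ (q = (-3/(-1))/9 = (-3*(-1))/9 = (⅑)*3 = ⅓ ≈ 0.33333)
x(k, Q) = √30/2 (x(k, Q) = √(6 + 3/2) = √(15/2) = √30/2)
a(E) = 5 + 2*E² (a(E) = (E² + E²) + 5 = 2*E² + 5 = 5 + 2*E²)
(x(-4, q)*Z)*a(-4) = ((√30/2)*(-6))*(5 + 2*(-4)²) = (-3*√30)*(5 + 2*16) = (-3*√30)*(5 + 32) = -3*√30*37 = -111*√30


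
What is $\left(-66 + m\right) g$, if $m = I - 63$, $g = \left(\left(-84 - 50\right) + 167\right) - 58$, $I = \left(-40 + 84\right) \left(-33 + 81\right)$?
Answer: $-49575$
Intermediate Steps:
$I = 2112$ ($I = 44 \cdot 48 = 2112$)
$g = -25$ ($g = \left(\left(-84 - 50\right) + 167\right) - 58 = \left(-134 + 167\right) - 58 = 33 - 58 = -25$)
$m = 2049$ ($m = 2112 - 63 = 2049$)
$\left(-66 + m\right) g = \left(-66 + 2049\right) \left(-25\right) = 1983 \left(-25\right) = -49575$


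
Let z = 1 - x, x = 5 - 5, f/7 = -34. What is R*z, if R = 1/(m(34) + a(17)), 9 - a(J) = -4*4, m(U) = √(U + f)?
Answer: 25/829 - 2*I*√51/829 ≈ 0.030157 - 0.017229*I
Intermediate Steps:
f = -238 (f = 7*(-34) = -238)
m(U) = √(-238 + U) (m(U) = √(U - 238) = √(-238 + U))
x = 0
a(J) = 25 (a(J) = 9 - (-4)*4 = 9 - 1*(-16) = 9 + 16 = 25)
z = 1 (z = 1 - 1*0 = 1 + 0 = 1)
R = 1/(25 + 2*I*√51) (R = 1/(√(-238 + 34) + 25) = 1/(√(-204) + 25) = 1/(2*I*√51 + 25) = 1/(25 + 2*I*√51) ≈ 0.030157 - 0.017229*I)
R*z = (25/829 - 2*I*√51/829)*1 = 25/829 - 2*I*√51/829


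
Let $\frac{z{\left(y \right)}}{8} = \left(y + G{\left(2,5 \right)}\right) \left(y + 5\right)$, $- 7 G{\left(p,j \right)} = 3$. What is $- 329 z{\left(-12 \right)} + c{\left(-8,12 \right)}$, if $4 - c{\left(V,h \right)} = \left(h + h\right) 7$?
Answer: $-229148$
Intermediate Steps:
$G{\left(p,j \right)} = - \frac{3}{7}$ ($G{\left(p,j \right)} = \left(- \frac{1}{7}\right) 3 = - \frac{3}{7}$)
$z{\left(y \right)} = 8 \left(5 + y\right) \left(- \frac{3}{7} + y\right)$ ($z{\left(y \right)} = 8 \left(y - \frac{3}{7}\right) \left(y + 5\right) = 8 \left(- \frac{3}{7} + y\right) \left(5 + y\right) = 8 \left(5 + y\right) \left(- \frac{3}{7} + y\right)$)
$c{\left(V,h \right)} = 4 - 14 h$ ($c{\left(V,h \right)} = 4 - \left(h + h\right) 7 = 4 - 2 h 7 = 4 - 14 h$)
$- 329 z{\left(-12 \right)} + c{\left(-8,12 \right)} = - 329 \left(- \frac{120}{7} + 8 \left(-12\right)^{2} + \frac{256}{7} \left(-12\right)\right) + \left(4 - 168\right) = - 329 \left(- \frac{120}{7} + 8 \cdot 144 - \frac{3072}{7}\right) + \left(4 - 168\right) = - 329 \left(- \frac{120}{7} + 1152 - \frac{3072}{7}\right) - 164 = \left(-329\right) 696 - 164 = -228984 - 164 = -229148$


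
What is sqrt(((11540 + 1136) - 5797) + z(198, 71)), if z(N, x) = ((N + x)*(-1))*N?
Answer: I*sqrt(46383) ≈ 215.37*I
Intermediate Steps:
z(N, x) = N*(-N - x) (z(N, x) = (-N - x)*N = N*(-N - x))
sqrt(((11540 + 1136) - 5797) + z(198, 71)) = sqrt(((11540 + 1136) - 5797) - 1*198*(198 + 71)) = sqrt((12676 - 5797) - 1*198*269) = sqrt(6879 - 53262) = sqrt(-46383) = I*sqrt(46383)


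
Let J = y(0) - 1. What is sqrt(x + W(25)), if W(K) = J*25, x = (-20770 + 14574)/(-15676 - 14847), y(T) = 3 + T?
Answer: sqrt(46771796958)/30523 ≈ 7.0854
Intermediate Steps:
x = 6196/30523 (x = -6196/(-30523) = -6196*(-1/30523) = 6196/30523 ≈ 0.20299)
J = 2 (J = (3 + 0) - 1 = 3 - 1 = 2)
W(K) = 50 (W(K) = 2*25 = 50)
sqrt(x + W(25)) = sqrt(6196/30523 + 50) = sqrt(1532346/30523) = sqrt(46771796958)/30523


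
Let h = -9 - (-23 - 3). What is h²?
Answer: 289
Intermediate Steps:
h = 17 (h = -9 - 1*(-26) = -9 + 26 = 17)
h² = 17² = 289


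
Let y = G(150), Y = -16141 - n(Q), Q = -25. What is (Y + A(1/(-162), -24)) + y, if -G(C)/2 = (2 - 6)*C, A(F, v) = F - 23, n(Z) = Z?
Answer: -2420119/162 ≈ -14939.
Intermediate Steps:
A(F, v) = -23 + F
G(C) = 8*C (G(C) = -2*(2 - 6)*C = -(-8)*C = 8*C)
Y = -16116 (Y = -16141 - 1*(-25) = -16141 + 25 = -16116)
y = 1200 (y = 8*150 = 1200)
(Y + A(1/(-162), -24)) + y = (-16116 + (-23 + 1/(-162))) + 1200 = (-16116 + (-23 - 1/162)) + 1200 = (-16116 - 3727/162) + 1200 = -2614519/162 + 1200 = -2420119/162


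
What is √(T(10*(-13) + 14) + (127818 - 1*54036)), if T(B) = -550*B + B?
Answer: 3*√15274 ≈ 370.76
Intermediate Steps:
T(B) = -549*B
√(T(10*(-13) + 14) + (127818 - 1*54036)) = √(-549*(10*(-13) + 14) + (127818 - 1*54036)) = √(-549*(-130 + 14) + (127818 - 54036)) = √(-549*(-116) + 73782) = √(63684 + 73782) = √137466 = 3*√15274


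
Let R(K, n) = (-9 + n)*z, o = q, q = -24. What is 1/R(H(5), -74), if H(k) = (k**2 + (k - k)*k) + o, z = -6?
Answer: 1/498 ≈ 0.0020080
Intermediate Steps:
o = -24
H(k) = -24 + k**2 (H(k) = (k**2 + (k - k)*k) - 24 = (k**2 + 0*k) - 24 = (k**2 + 0) - 24 = k**2 - 24 = -24 + k**2)
R(K, n) = 54 - 6*n (R(K, n) = (-9 + n)*(-6) = 54 - 6*n)
1/R(H(5), -74) = 1/(54 - 6*(-74)) = 1/(54 + 444) = 1/498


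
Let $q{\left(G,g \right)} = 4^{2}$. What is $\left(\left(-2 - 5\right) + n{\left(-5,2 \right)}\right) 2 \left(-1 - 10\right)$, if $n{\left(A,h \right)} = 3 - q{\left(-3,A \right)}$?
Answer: $440$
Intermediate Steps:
$q{\left(G,g \right)} = 16$
$n{\left(A,h \right)} = -13$ ($n{\left(A,h \right)} = 3 - 16 = -13$)
$\left(\left(-2 - 5\right) + n{\left(-5,2 \right)}\right) 2 \left(-1 - 10\right) = \left(\left(-2 - 5\right) - 13\right) 2 \left(-1 - 10\right) = \left(\left(-2 - 5\right) - 13\right) 2 \left(-11\right) = \left(-7 - 13\right) 2 \left(-11\right) = \left(-20\right) 2 \left(-11\right) = \left(-40\right) \left(-11\right) = 440$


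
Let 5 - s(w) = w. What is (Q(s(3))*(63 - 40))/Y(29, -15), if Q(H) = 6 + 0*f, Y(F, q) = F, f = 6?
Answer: 138/29 ≈ 4.7586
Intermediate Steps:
s(w) = 5 - w
Q(H) = 6 (Q(H) = 6 + 0*6 = 6 + 0 = 6)
(Q(s(3))*(63 - 40))/Y(29, -15) = (6*(63 - 40))/29 = (6*23)*(1/29) = 138*(1/29) = 138/29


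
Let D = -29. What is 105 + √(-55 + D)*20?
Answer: 105 + 40*I*√21 ≈ 105.0 + 183.3*I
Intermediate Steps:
105 + √(-55 + D)*20 = 105 + √(-55 - 29)*20 = 105 + √(-84)*20 = 105 + (2*I*√21)*20 = 105 + 40*I*√21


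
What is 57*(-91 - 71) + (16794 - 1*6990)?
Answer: 570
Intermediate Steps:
57*(-91 - 71) + (16794 - 1*6990) = 57*(-162) + (16794 - 6990) = -9234 + 9804 = 570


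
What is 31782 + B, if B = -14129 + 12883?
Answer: 30536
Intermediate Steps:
B = -1246
31782 + B = 31782 - 1246 = 30536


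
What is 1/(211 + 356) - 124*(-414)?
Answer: 29107513/567 ≈ 51336.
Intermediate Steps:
1/(211 + 356) - 124*(-414) = 1/567 + 51336 = 29107513/567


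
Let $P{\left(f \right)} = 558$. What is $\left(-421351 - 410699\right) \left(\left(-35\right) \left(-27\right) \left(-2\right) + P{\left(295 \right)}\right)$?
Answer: $1108290600$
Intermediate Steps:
$\left(-421351 - 410699\right) \left(\left(-35\right) \left(-27\right) \left(-2\right) + P{\left(295 \right)}\right) = \left(-421351 - 410699\right) \left(\left(-35\right) \left(-27\right) \left(-2\right) + 558\right) = - 832050 \left(945 \left(-2\right) + 558\right) = - 832050 \left(-1890 + 558\right) = \left(-832050\right) \left(-1332\right) = 1108290600$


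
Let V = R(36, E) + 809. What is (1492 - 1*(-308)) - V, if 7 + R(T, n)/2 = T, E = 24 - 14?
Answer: 933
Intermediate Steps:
E = 10
R(T, n) = -14 + 2*T
V = 867 (V = (-14 + 2*36) + 809 = (-14 + 72) + 809 = 58 + 809 = 867)
(1492 - 1*(-308)) - V = (1492 - 1*(-308)) - 1*867 = (1492 + 308) - 867 = 1800 - 867 = 933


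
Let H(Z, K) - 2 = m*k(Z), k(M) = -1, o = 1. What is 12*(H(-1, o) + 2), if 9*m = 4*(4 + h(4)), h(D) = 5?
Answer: 0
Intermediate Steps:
m = 4 (m = (4*(4 + 5))/9 = (4*9)/9 = (1/9)*36 = 4)
H(Z, K) = -2 (H(Z, K) = 2 + 4*(-1) = 2 - 4 = -2)
12*(H(-1, o) + 2) = 12*(-2 + 2) = 12*0 = 0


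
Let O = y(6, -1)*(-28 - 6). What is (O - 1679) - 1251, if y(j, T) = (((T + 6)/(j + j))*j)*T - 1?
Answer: -2811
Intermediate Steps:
y(j, T) = -1 + T*(3 + T/2) (y(j, T) = (((6 + T)/((2*j)))*j)*T - 1 = (((6 + T)*(1/(2*j)))*j)*T - 1 = (((6 + T)/(2*j))*j)*T - 1 = (3 + T/2)*T - 1 = T*(3 + T/2) - 1 = -1 + T*(3 + T/2))
O = 119 (O = (-1 + (1/2)*(-1)**2 + 3*(-1))*(-28 - 6) = (-1 + (1/2)*1 - 3)*(-34) = (-1 + 1/2 - 3)*(-34) = -7/2*(-34) = 119)
(O - 1679) - 1251 = (119 - 1679) - 1251 = -1560 - 1251 = -2811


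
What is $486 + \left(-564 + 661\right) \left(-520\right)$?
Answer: $-49954$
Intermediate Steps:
$486 + \left(-564 + 661\right) \left(-520\right) = 486 + 97 \left(-520\right) = 486 - 50440 = -49954$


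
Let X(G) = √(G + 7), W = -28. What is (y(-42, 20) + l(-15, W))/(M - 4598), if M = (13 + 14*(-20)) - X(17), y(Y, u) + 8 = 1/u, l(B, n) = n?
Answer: 699587/94672804 - 719*√6/236682010 ≈ 0.0073821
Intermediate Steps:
y(Y, u) = -8 + 1/u
X(G) = √(7 + G)
M = -267 - 2*√6 (M = (13 + 14*(-20)) - √(7 + 17) = (13 - 280) - √24 = -267 - 2*√6 ≈ -271.90)
(y(-42, 20) + l(-15, W))/(M - 4598) = ((-8 + 1/20) - 28)/((-267 - 2*√6) - 4598) = ((-8 + 1/20) - 28)/(-4865 - 2*√6) = (-159/20 - 28)/(-4865 - 2*√6) = -719/(20*(-4865 - 2*√6))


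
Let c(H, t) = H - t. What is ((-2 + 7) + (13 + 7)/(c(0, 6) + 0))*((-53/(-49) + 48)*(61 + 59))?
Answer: 481000/49 ≈ 9816.3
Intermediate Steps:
((-2 + 7) + (13 + 7)/(c(0, 6) + 0))*((-53/(-49) + 48)*(61 + 59)) = ((-2 + 7) + (13 + 7)/((0 - 1*6) + 0))*((-53/(-49) + 48)*(61 + 59)) = (5 + 20/((0 - 6) + 0))*((-53*(-1/49) + 48)*120) = (5 + 20/(-6 + 0))*((53/49 + 48)*120) = (5 + 20/(-6))*((2405/49)*120) = (5 + 20*(-⅙))*(288600/49) = (5 - 10/3)*(288600/49) = (5/3)*(288600/49) = 481000/49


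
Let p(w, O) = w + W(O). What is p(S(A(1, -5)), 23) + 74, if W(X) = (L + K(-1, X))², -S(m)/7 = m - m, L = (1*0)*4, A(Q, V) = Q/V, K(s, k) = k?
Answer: 603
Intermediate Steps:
L = 0 (L = 0*4 = 0)
S(m) = 0 (S(m) = -7*(m - m) = -7*0 = 0)
W(X) = X² (W(X) = (0 + X)² = X²)
p(w, O) = w + O²
p(S(A(1, -5)), 23) + 74 = (0 + 23²) + 74 = (0 + 529) + 74 = 529 + 74 = 603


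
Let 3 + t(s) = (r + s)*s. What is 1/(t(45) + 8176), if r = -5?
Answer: 1/9973 ≈ 0.00010027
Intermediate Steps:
t(s) = -3 + s*(-5 + s) (t(s) = -3 + (-5 + s)*s = -3 + s*(-5 + s))
1/(t(45) + 8176) = 1/((-3 + 45² - 5*45) + 8176) = 1/((-3 + 2025 - 225) + 8176) = 1/(1797 + 8176) = 1/9973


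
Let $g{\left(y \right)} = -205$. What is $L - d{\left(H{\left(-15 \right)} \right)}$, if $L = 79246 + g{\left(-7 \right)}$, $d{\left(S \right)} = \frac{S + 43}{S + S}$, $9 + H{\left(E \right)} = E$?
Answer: $\frac{3793987}{48} \approx 79041.0$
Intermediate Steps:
$H{\left(E \right)} = -9 + E$
$d{\left(S \right)} = \frac{43 + S}{2 S}$
$L = 79041$ ($L = 79246 - 205 = 79041$)
$L - d{\left(H{\left(-15 \right)} \right)} = 79041 - \frac{43 - 24}{2 \left(-9 - 15\right)} = 79041 - \frac{43 - 24}{2 \left(-24\right)} = 79041 - \frac{1}{2} \left(- \frac{1}{24}\right) 19 = 79041 - - \frac{19}{48} = 79041 + \frac{19}{48} = \frac{3793987}{48}$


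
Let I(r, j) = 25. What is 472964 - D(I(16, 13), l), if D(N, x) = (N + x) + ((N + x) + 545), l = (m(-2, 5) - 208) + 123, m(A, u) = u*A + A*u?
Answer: 472579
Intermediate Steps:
m(A, u) = 2*A*u (m(A, u) = A*u + A*u = 2*A*u)
l = -105 (l = (2*(-2)*5 - 208) + 123 = (-20 - 208) + 123 = -228 + 123 = -105)
D(N, x) = 545 + 2*N + 2*x (D(N, x) = (N + x) + (545 + N + x) = 545 + 2*N + 2*x)
472964 - D(I(16, 13), l) = 472964 - (545 + 2*25 + 2*(-105)) = 472964 - (545 + 50 - 210) = 472964 - 1*385 = 472964 - 385 = 472579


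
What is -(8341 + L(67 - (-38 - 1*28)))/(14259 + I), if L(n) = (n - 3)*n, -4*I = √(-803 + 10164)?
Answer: -5847558864/3253095935 - 102524*√9361/3253095935 ≈ -1.8006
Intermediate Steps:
I = -√9361/4 (I = -√(-803 + 10164)/4 = -√9361/4 ≈ -24.188)
L(n) = n*(-3 + n) (L(n) = (-3 + n)*n = n*(-3 + n))
-(8341 + L(67 - (-38 - 1*28)))/(14259 + I) = -(8341 + (67 - (-38 - 1*28))*(-3 + (67 - (-38 - 1*28))))/(14259 - √9361/4) = -(8341 + (67 - (-38 - 28))*(-3 + (67 - (-38 - 28))))/(14259 - √9361/4) = -(8341 + (67 - 1*(-66))*(-3 + (67 - 1*(-66))))/(14259 - √9361/4) = -(8341 + (67 + 66)*(-3 + (67 + 66)))/(14259 - √9361/4) = -(8341 + 133*(-3 + 133))/(14259 - √9361/4) = -(8341 + 133*130)/(14259 - √9361/4) = -(8341 + 17290)/(14259 - √9361/4) = -25631/(14259 - √9361/4)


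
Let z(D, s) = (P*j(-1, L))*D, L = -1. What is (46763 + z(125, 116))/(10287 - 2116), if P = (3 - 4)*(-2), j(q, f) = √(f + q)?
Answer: 46763/8171 + 250*I*√2/8171 ≈ 5.723 + 0.043269*I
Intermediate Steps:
P = 2 (P = -1*(-2) = 2)
z(D, s) = 2*I*D*√2 (z(D, s) = (2*√(-1 - 1))*D = (2*√(-2))*D = (2*(I*√2))*D = (2*I*√2)*D = 2*I*D*√2)
(46763 + z(125, 116))/(10287 - 2116) = (46763 + 2*I*125*√2)/(10287 - 2116) = (46763 + 250*I*√2)/8171 = (46763 + 250*I*√2)*(1/8171) = 46763/8171 + 250*I*√2/8171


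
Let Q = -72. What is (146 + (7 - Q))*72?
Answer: 16200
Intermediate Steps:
(146 + (7 - Q))*72 = (146 + (7 - 1*(-72)))*72 = (146 + (7 + 72))*72 = (146 + 79)*72 = 225*72 = 16200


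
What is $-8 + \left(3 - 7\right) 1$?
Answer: $-12$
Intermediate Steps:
$-8 + \left(3 - 7\right) 1 = -8 - 4 = -12$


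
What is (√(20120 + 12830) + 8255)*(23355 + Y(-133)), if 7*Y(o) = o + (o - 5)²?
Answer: 1505678980/7 + 911980*√1318/7 ≈ 2.1983e+8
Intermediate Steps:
Y(o) = o/7 + (-5 + o)²/7 (Y(o) = (o + (o - 5)²)/7 = (o + (-5 + o)²)/7 = o/7 + (-5 + o)²/7)
(√(20120 + 12830) + 8255)*(23355 + Y(-133)) = (√(20120 + 12830) + 8255)*(23355 + ((⅐)*(-133) + (-5 - 133)²/7)) = (√32950 + 8255)*(23355 + (-19 + (⅐)*(-138)²)) = (5*√1318 + 8255)*(23355 + (-19 + (⅐)*19044)) = (8255 + 5*√1318)*(23355 + (-19 + 19044/7)) = (8255 + 5*√1318)*(23355 + 18911/7) = (8255 + 5*√1318)*(182396/7) = 1505678980/7 + 911980*√1318/7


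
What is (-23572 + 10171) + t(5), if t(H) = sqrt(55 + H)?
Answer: -13401 + 2*sqrt(15) ≈ -13393.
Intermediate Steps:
(-23572 + 10171) + t(5) = (-23572 + 10171) + sqrt(55 + 5) = -13401 + sqrt(60) = -13401 + 2*sqrt(15)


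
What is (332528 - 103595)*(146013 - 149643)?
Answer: -831026790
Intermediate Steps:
(332528 - 103595)*(146013 - 149643) = 228933*(-3630) = -831026790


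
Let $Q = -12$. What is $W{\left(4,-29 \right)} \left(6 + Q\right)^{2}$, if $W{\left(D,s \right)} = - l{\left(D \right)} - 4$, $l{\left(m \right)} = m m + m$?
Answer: $-864$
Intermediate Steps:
$l{\left(m \right)} = m + m^{2}$ ($l{\left(m \right)} = m^{2} + m = m + m^{2}$)
$W{\left(D,s \right)} = -4 - D \left(1 + D\right)$ ($W{\left(D,s \right)} = - D \left(1 + D\right) - 4 = -4 - D \left(1 + D\right)$)
$W{\left(4,-29 \right)} \left(6 + Q\right)^{2} = \left(-4 - 4 \left(1 + 4\right)\right) \left(6 - 12\right)^{2} = \left(-4 - 4 \cdot 5\right) \left(-6\right)^{2} = \left(-4 - 20\right) 36 = \left(-24\right) 36 = -864$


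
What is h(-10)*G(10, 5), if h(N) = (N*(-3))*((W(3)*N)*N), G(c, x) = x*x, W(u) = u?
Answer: 225000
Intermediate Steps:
G(c, x) = x²
h(N) = -9*N³ (h(N) = (N*(-3))*((3*N)*N) = (-3*N)*(3*N²) = -9*N³)
h(-10)*G(10, 5) = -9*(-10)³*5² = -9*(-1000)*25 = 9000*25 = 225000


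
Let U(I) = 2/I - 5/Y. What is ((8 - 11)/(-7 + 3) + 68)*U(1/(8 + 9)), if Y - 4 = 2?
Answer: 54725/24 ≈ 2280.2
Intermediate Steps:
Y = 6 (Y = 4 + 2 = 6)
U(I) = -⅚ + 2/I (U(I) = 2/I - 5/6 = 2/I - 5*⅙ = 2/I - ⅚ = -⅚ + 2/I)
((8 - 11)/(-7 + 3) + 68)*U(1/(8 + 9)) = ((8 - 11)/(-7 + 3) + 68)*(-⅚ + 2/(1/(8 + 9))) = (-3/(-4) + 68)*(-⅚ + 2/(1/17)) = (-3*(-¼) + 68)*(-⅚ + 2/(1/17)) = (¾ + 68)*(-⅚ + 2*17) = 275*(-⅚ + 34)/4 = (275/4)*(199/6) = 54725/24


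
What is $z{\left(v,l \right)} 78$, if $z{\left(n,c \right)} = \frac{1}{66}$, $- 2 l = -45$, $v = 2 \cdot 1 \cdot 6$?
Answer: $\frac{13}{11} \approx 1.1818$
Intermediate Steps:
$v = 12$ ($v = 2 \cdot 6 = 12$)
$l = \frac{45}{2}$ ($l = \left(- \frac{1}{2}\right) \left(-45\right) = \frac{45}{2} \approx 22.5$)
$z{\left(n,c \right)} = \frac{1}{66}$
$z{\left(v,l \right)} 78 = \frac{1}{66} \cdot 78 = \frac{13}{11}$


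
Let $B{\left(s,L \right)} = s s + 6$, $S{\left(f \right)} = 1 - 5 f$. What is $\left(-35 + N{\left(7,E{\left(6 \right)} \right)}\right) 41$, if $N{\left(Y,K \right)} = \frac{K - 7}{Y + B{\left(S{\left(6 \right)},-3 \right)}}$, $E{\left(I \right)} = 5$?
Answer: $- \frac{612786}{427} \approx -1435.1$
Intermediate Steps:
$B{\left(s,L \right)} = 6 + s^{2}$ ($B{\left(s,L \right)} = s^{2} + 6 = 6 + s^{2}$)
$N{\left(Y,K \right)} = \frac{-7 + K}{847 + Y}$ ($N{\left(Y,K \right)} = \frac{K - 7}{Y + \left(6 + \left(1 - 30\right)^{2}\right)} = \frac{-7 + K}{Y + \left(6 + \left(1 - 30\right)^{2}\right)} = \frac{-7 + K}{Y + \left(6 + \left(-29\right)^{2}\right)} = \frac{-7 + K}{Y + \left(6 + 841\right)} = \frac{-7 + K}{Y + 847} = \frac{-7 + K}{847 + Y}$)
$\left(-35 + N{\left(7,E{\left(6 \right)} \right)}\right) 41 = \left(-35 + \frac{-7 + 5}{847 + 7}\right) 41 = \left(-35 + \frac{1}{854} \left(-2\right)\right) 41 = \left(-35 - \frac{1}{427}\right) 41 = \left(- \frac{14946}{427}\right) 41 = - \frac{612786}{427}$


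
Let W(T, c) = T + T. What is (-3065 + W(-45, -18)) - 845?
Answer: -4000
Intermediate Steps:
W(T, c) = 2*T
(-3065 + W(-45, -18)) - 845 = (-3065 + 2*(-45)) - 845 = (-3065 - 90) - 845 = -3155 - 845 = -4000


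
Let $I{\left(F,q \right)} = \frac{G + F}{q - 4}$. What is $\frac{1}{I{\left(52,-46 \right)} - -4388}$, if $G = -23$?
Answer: $\frac{50}{219371} \approx 0.00022792$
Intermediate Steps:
$I{\left(F,q \right)} = \frac{-23 + F}{-4 + q}$ ($I{\left(F,q \right)} = \frac{-23 + F}{q - 4} = \frac{-23 + F}{-4 + q}$)
$\frac{1}{I{\left(52,-46 \right)} - -4388} = \frac{1}{\frac{-23 + 52}{-4 - 46} - -4388} = \frac{1}{\frac{1}{-50} \cdot 29 + 4388} = \frac{1}{\left(- \frac{1}{50}\right) 29 + 4388} = \frac{1}{- \frac{29}{50} + 4388} = \frac{1}{\frac{219371}{50}} = \frac{50}{219371}$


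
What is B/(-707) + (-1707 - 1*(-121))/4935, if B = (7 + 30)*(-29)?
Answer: 596279/498435 ≈ 1.1963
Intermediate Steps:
B = -1073 (B = 37*(-29) = -1073)
B/(-707) + (-1707 - 1*(-121))/4935 = -1073/(-707) + (-1707 - 1*(-121))/4935 = -1073*(-1/707) + (-1707 + 121)*(1/4935) = 1073/707 - 1586*1/4935 = 1073/707 - 1586/4935 = 596279/498435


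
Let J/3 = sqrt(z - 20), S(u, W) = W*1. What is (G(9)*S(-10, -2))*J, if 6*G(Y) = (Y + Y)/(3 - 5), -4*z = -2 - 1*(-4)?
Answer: 9*I*sqrt(82)/2 ≈ 40.749*I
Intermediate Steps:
z = -1/2 (z = -(-2 - 1*(-4))/4 = -(-2 + 4)/4 = -1/4*2 = -1/2 ≈ -0.50000)
G(Y) = -Y/6 (G(Y) = ((Y + Y)/(3 - 5))/6 = ((2*Y)/(-2))/6 = ((2*Y)*(-1/2))/6 = (-Y)/6 = -Y/6)
S(u, W) = W
J = 3*I*sqrt(82)/2 (J = 3*sqrt(-1/2 - 20) = 3*sqrt(-41/2) = 3*(I*sqrt(82)/2) = 3*I*sqrt(82)/2 ≈ 13.583*I)
(G(9)*S(-10, -2))*J = (-1/6*9*(-2))*(3*I*sqrt(82)/2) = (-3/2*(-2))*(3*I*sqrt(82)/2) = 3*(3*I*sqrt(82)/2) = 9*I*sqrt(82)/2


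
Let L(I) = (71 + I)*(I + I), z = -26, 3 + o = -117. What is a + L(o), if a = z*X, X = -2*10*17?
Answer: 20600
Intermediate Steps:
o = -120 (o = -3 - 117 = -120)
X = -340 (X = -20*17 = -340)
L(I) = 2*I*(71 + I) (L(I) = (71 + I)*(2*I) = 2*I*(71 + I))
a = 8840 (a = -26*(-340) = 8840)
a + L(o) = 8840 + 2*(-120)*(71 - 120) = 8840 + 2*(-120)*(-49) = 8840 + 11760 = 20600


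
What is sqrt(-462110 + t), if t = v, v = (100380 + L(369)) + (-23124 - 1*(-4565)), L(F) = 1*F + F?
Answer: I*sqrt(379551) ≈ 616.08*I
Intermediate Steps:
L(F) = 2*F (L(F) = F + F = 2*F)
v = 82559 (v = (100380 + 2*369) + (-23124 - 1*(-4565)) = (100380 + 738) + (-23124 + 4565) = 101118 - 18559 = 82559)
t = 82559
sqrt(-462110 + t) = sqrt(-462110 + 82559) = sqrt(-379551) = I*sqrt(379551)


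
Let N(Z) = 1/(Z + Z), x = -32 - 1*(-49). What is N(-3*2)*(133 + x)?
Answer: -25/2 ≈ -12.500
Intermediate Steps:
x = 17 (x = -32 + 49 = 17)
N(Z) = 1/(2*Z)
N(-3*2)*(133 + x) = (1/(2*((-3*2))))*(133 + 17) = ((½)/(-6))*150 = ((½)*(-⅙))*150 = -1/12*150 = -25/2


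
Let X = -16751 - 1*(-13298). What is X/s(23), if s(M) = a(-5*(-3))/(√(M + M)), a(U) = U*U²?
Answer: -1151*√46/1125 ≈ -6.9391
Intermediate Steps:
X = -3453 (X = -16751 + 13298 = -3453)
a(U) = U³
s(M) = 3375*√2/(2*√M) (s(M) = (-5*(-3))³/(√(M + M)) = 15³/(√(2*M)) = 3375/((√2*√M)) = 3375*(√2/(2*√M)) = 3375*√2/(2*√M))
X/s(23) = -3453*√46/3375 = -1151*√46/1125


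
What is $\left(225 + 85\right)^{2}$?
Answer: $96100$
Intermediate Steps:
$\left(225 + 85\right)^{2} = 310^{2} = 96100$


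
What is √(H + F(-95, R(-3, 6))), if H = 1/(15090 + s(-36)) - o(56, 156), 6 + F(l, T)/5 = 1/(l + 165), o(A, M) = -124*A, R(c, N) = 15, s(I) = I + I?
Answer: 2*√4775668395855/52563 ≈ 83.151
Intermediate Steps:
s(I) = 2*I
F(l, T) = -30 + 5/(165 + l) (F(l, T) = -30 + 5/(l + 165) = -30 + 5/(165 + l))
H = 104284993/15018 (H = 1/(15090 + 2*(-36)) - (-124)*56 = 1/(15090 - 72) - 1*(-6944) = 1/15018 + 6944 = 104284993/15018 ≈ 6944.0)
√(H + F(-95, R(-3, 6))) = √(104284993/15018 + 5*(-989 - 6*(-95))/(165 - 95)) = √(104284993/15018 + 5*(-989 + 570)/70) = √(104284993/15018 + 5*(1/70)*(-419)) = √(104284993/15018 - 419/14) = √(363424340/52563) = 2*√4775668395855/52563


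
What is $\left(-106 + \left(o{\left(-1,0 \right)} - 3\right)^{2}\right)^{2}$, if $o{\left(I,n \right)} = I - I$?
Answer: $9409$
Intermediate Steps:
$o{\left(I,n \right)} = 0$
$\left(-106 + \left(o{\left(-1,0 \right)} - 3\right)^{2}\right)^{2} = \left(-106 + \left(0 - 3\right)^{2}\right)^{2} = \left(-106 + \left(-3\right)^{2}\right)^{2} = \left(-106 + 9\right)^{2} = \left(-97\right)^{2} = 9409$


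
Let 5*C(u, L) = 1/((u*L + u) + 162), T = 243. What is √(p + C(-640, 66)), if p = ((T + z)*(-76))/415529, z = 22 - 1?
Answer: I*√380384487498532852790/88752839110 ≈ 0.21975*I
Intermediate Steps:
z = 21
C(u, L) = 1/(5*(162 + u + L*u)) (C(u, L) = 1/(5*((u*L + u) + 162)) = 1/(5*((L*u + u) + 162)) = 1/(5*((u + L*u) + 162)) = 1/(5*(162 + u + L*u)))
p = -20064/415529 (p = ((243 + 21)*(-76))/415529 = (264*(-76))*(1/415529) = -20064*1/415529 = -20064/415529 ≈ -0.048285)
√(p + C(-640, 66)) = √(-20064/415529 + 1/(5*(162 - 640 + 66*(-640)))) = √(-20064/415529 + 1/(5*(162 - 640 - 42240))) = √(-20064/415529 + (⅕)/(-42718)) = √(-20064/415529 + (⅕)*(-1/42718)) = √(-20064/415529 - 1/213590) = √(-4285885289/88752839110) = I*√380384487498532852790/88752839110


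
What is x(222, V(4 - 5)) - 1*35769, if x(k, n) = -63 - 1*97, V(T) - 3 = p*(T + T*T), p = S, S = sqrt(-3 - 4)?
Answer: -35929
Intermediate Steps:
S = I*sqrt(7) (S = sqrt(-7) = I*sqrt(7) ≈ 2.6458*I)
p = I*sqrt(7) ≈ 2.6458*I
V(T) = 3 + I*sqrt(7)*(T + T**2) (V(T) = 3 + (I*sqrt(7))*(T + T*T) = 3 + (I*sqrt(7))*(T + T**2) = 3 + I*sqrt(7)*(T + T**2))
x(k, n) = -160 (x(k, n) = -63 - 97 = -160)
x(222, V(4 - 5)) - 1*35769 = -160 - 1*35769 = -160 - 35769 = -35929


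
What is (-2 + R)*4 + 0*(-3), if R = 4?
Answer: 8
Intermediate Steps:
(-2 + R)*4 + 0*(-3) = (-2 + 4)*4 + 0*(-3) = 2*4 + 0 = 8 + 0 = 8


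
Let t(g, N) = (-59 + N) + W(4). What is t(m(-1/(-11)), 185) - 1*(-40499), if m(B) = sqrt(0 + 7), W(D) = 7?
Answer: 40632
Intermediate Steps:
m(B) = sqrt(7)
t(g, N) = -52 + N (t(g, N) = (-59 + N) + 7 = -52 + N)
t(m(-1/(-11)), 185) - 1*(-40499) = (-52 + 185) - 1*(-40499) = 133 + 40499 = 40632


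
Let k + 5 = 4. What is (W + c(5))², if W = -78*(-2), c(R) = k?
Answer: 24025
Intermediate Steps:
k = -1 (k = -5 + 4 = -1)
c(R) = -1
W = 156
(W + c(5))² = (156 - 1)² = 155² = 24025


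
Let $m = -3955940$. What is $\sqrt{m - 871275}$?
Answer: $i \sqrt{4827215} \approx 2197.1 i$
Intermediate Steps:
$\sqrt{m - 871275} = \sqrt{-3955940 - 871275} = \sqrt{-4827215} = i \sqrt{4827215}$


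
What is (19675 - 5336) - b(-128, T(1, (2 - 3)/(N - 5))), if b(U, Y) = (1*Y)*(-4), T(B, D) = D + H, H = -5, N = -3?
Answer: 28639/2 ≈ 14320.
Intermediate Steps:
T(B, D) = -5 + D (T(B, D) = D - 5 = -5 + D)
b(U, Y) = -4*Y (b(U, Y) = Y*(-4) = -4*Y)
(19675 - 5336) - b(-128, T(1, (2 - 3)/(N - 5))) = (19675 - 5336) - (-4)*(-5 + (2 - 3)/(-3 - 5)) = 14339 - (-4)*(-5 - 1/(-8)) = 14339 - (-4)*(-5 - 1*(-⅛)) = 14339 - (-4)*(-5 + ⅛) = 14339 - (-4)*(-39)/8 = 14339 - 1*39/2 = 14339 - 39/2 = 28639/2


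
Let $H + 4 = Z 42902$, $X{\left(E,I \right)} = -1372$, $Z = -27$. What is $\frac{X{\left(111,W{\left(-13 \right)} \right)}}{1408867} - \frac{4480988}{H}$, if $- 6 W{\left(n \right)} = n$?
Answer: $\frac{3155763426710}{815986180193} \approx 3.8674$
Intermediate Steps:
$W{\left(n \right)} = - \frac{n}{6}$
$H = -1158358$ ($H = -4 - 1158354 = -1158358$)
$\frac{X{\left(111,W{\left(-13 \right)} \right)}}{1408867} - \frac{4480988}{H} = - \frac{1372}{1408867} - \frac{4480988}{-1158358} = \left(-1372\right) \frac{1}{1408867} - - \frac{2240494}{579179} = - \frac{1372}{1408867} + \frac{2240494}{579179} = \frac{3155763426710}{815986180193}$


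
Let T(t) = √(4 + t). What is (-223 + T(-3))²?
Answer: 49284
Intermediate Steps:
(-223 + T(-3))² = (-223 + √(4 - 3))² = (-223 + √1)² = (-223 + 1)² = (-222)² = 49284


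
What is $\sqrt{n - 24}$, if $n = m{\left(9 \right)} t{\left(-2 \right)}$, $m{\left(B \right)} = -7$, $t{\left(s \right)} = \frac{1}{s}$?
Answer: $\frac{i \sqrt{82}}{2} \approx 4.5277 i$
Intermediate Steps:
$n = \frac{7}{2}$ ($n = - \frac{7}{-2} = \left(-7\right) \left(- \frac{1}{2}\right) = \frac{7}{2} \approx 3.5$)
$\sqrt{n - 24} = \sqrt{\frac{7}{2} - 24} = \sqrt{- \frac{41}{2}} = \frac{i \sqrt{82}}{2}$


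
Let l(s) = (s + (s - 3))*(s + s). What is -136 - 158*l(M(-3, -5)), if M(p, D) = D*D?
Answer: -371436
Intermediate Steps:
M(p, D) = D²
l(s) = 2*s*(-3 + 2*s) (l(s) = (s + (-3 + s))*(2*s) = (-3 + 2*s)*(2*s) = 2*s*(-3 + 2*s))
-136 - 158*l(M(-3, -5)) = -136 - 316*(-5)²*(-3 + 2*(-5)²) = -136 - 316*25*(-3 + 2*25) = -136 - 316*25*(-3 + 50) = -136 - 316*25*47 = -136 - 158*2350 = -136 - 371300 = -371436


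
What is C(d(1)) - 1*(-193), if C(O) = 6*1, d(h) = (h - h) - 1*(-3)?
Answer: 199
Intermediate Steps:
d(h) = 3 (d(h) = 0 + 3 = 3)
C(O) = 6
C(d(1)) - 1*(-193) = 6 - 1*(-193) = 6 + 193 = 199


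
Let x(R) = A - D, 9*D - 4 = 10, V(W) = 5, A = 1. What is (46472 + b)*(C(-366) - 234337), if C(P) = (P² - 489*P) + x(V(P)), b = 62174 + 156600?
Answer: 187616983672/9 ≈ 2.0846e+10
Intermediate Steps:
D = 14/9 (D = 4/9 + (⅑)*10 = 4/9 + 10/9 = 14/9 ≈ 1.5556)
x(R) = -5/9 (x(R) = 1 - 1*14/9 = 1 - 14/9 = -5/9)
b = 218774
C(P) = -5/9 + P² - 489*P (C(P) = (P² - 489*P) - 5/9 = -5/9 + P² - 489*P)
(46472 + b)*(C(-366) - 234337) = (46472 + 218774)*((-5/9 + (-366)² - 489*(-366)) - 234337) = 265246*((-5/9 + 133956 + 178974) - 234337) = 265246*(2816365/9 - 234337) = 265246*(707332/9) = 187616983672/9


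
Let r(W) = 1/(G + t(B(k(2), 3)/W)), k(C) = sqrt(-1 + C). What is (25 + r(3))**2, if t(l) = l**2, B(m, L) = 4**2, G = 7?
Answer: 63744256/101761 ≈ 626.41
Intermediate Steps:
B(m, L) = 16
r(W) = 1/(7 + 256/W**2) (r(W) = 1/(7 + (16/W)**2) = 1/(7 + 256/W**2))
(25 + r(3))**2 = (25 + 3**2/(256 + 7*3**2))**2 = (25 + 9/(256 + 7*9))**2 = (25 + 9/(256 + 63))**2 = (25 + 9/319)**2 = (7984/319)**2 = 63744256/101761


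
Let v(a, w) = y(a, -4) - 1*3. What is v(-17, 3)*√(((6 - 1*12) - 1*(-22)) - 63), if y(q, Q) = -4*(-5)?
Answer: 17*I*√47 ≈ 116.55*I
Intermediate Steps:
y(q, Q) = 20
v(a, w) = 17 (v(a, w) = 20 - 1*3 = 20 - 3 = 17)
v(-17, 3)*√(((6 - 1*12) - 1*(-22)) - 63) = 17*√(((6 - 1*12) - 1*(-22)) - 63) = 17*√(((6 - 12) + 22) - 63) = 17*√((-6 + 22) - 63) = 17*√(16 - 63) = 17*√(-47) = 17*(I*√47) = 17*I*√47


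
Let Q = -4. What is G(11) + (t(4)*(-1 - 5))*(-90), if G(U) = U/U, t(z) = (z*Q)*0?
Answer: 1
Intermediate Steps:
t(z) = 0 (t(z) = (z*(-4))*0 = -4*z*0 = 0)
G(U) = 1
G(11) + (t(4)*(-1 - 5))*(-90) = 1 + (0*(-1 - 5))*(-90) = 1 + (0*(-6))*(-90) = 1 + 0*(-90) = 1 + 0 = 1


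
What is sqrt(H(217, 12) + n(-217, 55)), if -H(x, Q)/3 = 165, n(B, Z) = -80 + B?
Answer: 6*I*sqrt(22) ≈ 28.142*I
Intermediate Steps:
H(x, Q) = -495 (H(x, Q) = -3*165 = -495)
sqrt(H(217, 12) + n(-217, 55)) = sqrt(-495 + (-80 - 217)) = sqrt(-495 - 297) = sqrt(-792) = 6*I*sqrt(22)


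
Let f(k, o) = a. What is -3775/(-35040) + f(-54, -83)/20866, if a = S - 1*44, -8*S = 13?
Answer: 7717045/73114464 ≈ 0.10555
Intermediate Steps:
S = -13/8 (S = -1/8*13 = -13/8 ≈ -1.6250)
a = -365/8 (a = -13/8 - 1*44 = -13/8 - 44 = -365/8 ≈ -45.625)
f(k, o) = -365/8
-3775/(-35040) + f(-54, -83)/20866 = -3775/(-35040) - 365/8/20866 = -3775*(-1/35040) - 365/8*1/20866 = 755/7008 - 365/166928 = 7717045/73114464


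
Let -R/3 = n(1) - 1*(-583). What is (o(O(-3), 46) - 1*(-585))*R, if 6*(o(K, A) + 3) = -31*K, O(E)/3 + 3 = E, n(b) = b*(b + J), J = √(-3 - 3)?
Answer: -1182600 - 2025*I*√6 ≈ -1.1826e+6 - 4960.2*I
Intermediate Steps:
J = I*√6 (J = √(-6) = I*√6 ≈ 2.4495*I)
n(b) = b*(b + I*√6)
O(E) = -9 + 3*E
o(K, A) = -3 - 31*K/6 (o(K, A) = -3 + (-31*K)/6 = -3 - 31*K/6)
R = -1752 - 3*I*√6 (R = -3*(1*(1 + I*√6) - 1*(-583)) = -3*((1 + I*√6) + 583) = -3*(584 + I*√6) = -1752 - 3*I*√6 ≈ -1752.0 - 7.3485*I)
(o(O(-3), 46) - 1*(-585))*R = ((-3 - 31*(-9 + 3*(-3))/6) - 1*(-585))*(-1752 - 3*I*√6) = ((-3 - 31*(-9 - 9)/6) + 585)*(-1752 - 3*I*√6) = ((-3 - 31/6*(-18)) + 585)*(-1752 - 3*I*√6) = ((-3 + 93) + 585)*(-1752 - 3*I*√6) = (90 + 585)*(-1752 - 3*I*√6) = 675*(-1752 - 3*I*√6) = -1182600 - 2025*I*√6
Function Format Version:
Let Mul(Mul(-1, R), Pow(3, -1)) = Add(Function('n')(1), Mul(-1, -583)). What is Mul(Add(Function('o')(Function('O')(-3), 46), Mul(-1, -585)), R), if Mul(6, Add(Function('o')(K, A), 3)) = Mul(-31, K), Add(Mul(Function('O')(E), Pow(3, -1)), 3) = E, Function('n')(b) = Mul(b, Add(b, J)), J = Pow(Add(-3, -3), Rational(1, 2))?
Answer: Add(-1182600, Mul(-2025, I, Pow(6, Rational(1, 2)))) ≈ Add(-1.1826e+6, Mul(-4960.2, I))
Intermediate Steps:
J = Mul(I, Pow(6, Rational(1, 2))) (J = Pow(-6, Rational(1, 2)) = Mul(I, Pow(6, Rational(1, 2))) ≈ Mul(2.4495, I))
Function('n')(b) = Mul(b, Add(b, Mul(I, Pow(6, Rational(1, 2)))))
Function('O')(E) = Add(-9, Mul(3, E))
Function('o')(K, A) = Add(-3, Mul(Rational(-31, 6), K)) (Function('o')(K, A) = Add(-3, Mul(Rational(1, 6), Mul(-31, K))) = Add(-3, Mul(Rational(-31, 6), K)))
R = Add(-1752, Mul(-3, I, Pow(6, Rational(1, 2)))) (R = Mul(-3, Add(Mul(1, Add(1, Mul(I, Pow(6, Rational(1, 2))))), Mul(-1, -583))) = Mul(-3, Add(Add(1, Mul(I, Pow(6, Rational(1, 2)))), 583)) = Mul(-3, Add(584, Mul(I, Pow(6, Rational(1, 2))))) = Add(-1752, Mul(-3, I, Pow(6, Rational(1, 2)))) ≈ Add(-1752.0, Mul(-7.3485, I)))
Mul(Add(Function('o')(Function('O')(-3), 46), Mul(-1, -585)), R) = Mul(Add(Add(-3, Mul(Rational(-31, 6), Add(-9, Mul(3, -3)))), Mul(-1, -585)), Add(-1752, Mul(-3, I, Pow(6, Rational(1, 2))))) = Mul(Add(Add(-3, Mul(Rational(-31, 6), Add(-9, -9))), 585), Add(-1752, Mul(-3, I, Pow(6, Rational(1, 2))))) = Mul(Add(Add(-3, Mul(Rational(-31, 6), -18)), 585), Add(-1752, Mul(-3, I, Pow(6, Rational(1, 2))))) = Mul(Add(Add(-3, 93), 585), Add(-1752, Mul(-3, I, Pow(6, Rational(1, 2))))) = Mul(Add(90, 585), Add(-1752, Mul(-3, I, Pow(6, Rational(1, 2))))) = Mul(675, Add(-1752, Mul(-3, I, Pow(6, Rational(1, 2))))) = Add(-1182600, Mul(-2025, I, Pow(6, Rational(1, 2))))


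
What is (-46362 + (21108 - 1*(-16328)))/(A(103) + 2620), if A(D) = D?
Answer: -8926/2723 ≈ -3.2780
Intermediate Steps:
(-46362 + (21108 - 1*(-16328)))/(A(103) + 2620) = (-46362 + (21108 - 1*(-16328)))/(103 + 2620) = (-46362 + (21108 + 16328))/2723 = (-46362 + 37436)*(1/2723) = -8926*1/2723 = -8926/2723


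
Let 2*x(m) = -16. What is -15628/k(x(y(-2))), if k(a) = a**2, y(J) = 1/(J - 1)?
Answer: -3907/16 ≈ -244.19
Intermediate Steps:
y(J) = 1/(-1 + J)
x(m) = -8 (x(m) = (1/2)*(-16) = -8)
-15628/k(x(y(-2))) = -15628/((-8)**2) = -15628/64 = -15628*1/64 = -3907/16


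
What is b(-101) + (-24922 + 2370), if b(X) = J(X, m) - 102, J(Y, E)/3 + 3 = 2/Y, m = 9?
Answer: -2288969/101 ≈ -22663.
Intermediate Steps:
J(Y, E) = -9 + 6/Y (J(Y, E) = -9 + 3*(2/Y) = -9 + 6/Y)
b(X) = -111 + 6/X (b(X) = (-9 + 6/X) - 102 = -111 + 6/X)
b(-101) + (-24922 + 2370) = (-111 + 6/(-101)) + (-24922 + 2370) = (-111 + 6*(-1/101)) - 22552 = (-111 - 6/101) - 22552 = -11217/101 - 22552 = -2288969/101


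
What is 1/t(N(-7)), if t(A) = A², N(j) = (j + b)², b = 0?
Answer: 1/2401 ≈ 0.00041649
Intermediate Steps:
N(j) = j² (N(j) = (j + 0)² = j²)
1/t(N(-7)) = 1/(((-7)²)²) = 1/(49²) = 1/2401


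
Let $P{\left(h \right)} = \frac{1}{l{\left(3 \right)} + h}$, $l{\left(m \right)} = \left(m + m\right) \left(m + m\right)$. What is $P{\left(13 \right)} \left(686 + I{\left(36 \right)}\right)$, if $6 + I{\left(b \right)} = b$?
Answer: $\frac{716}{49} \approx 14.612$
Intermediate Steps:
$l{\left(m \right)} = 4 m^{2}$ ($l{\left(m \right)} = 2 m 2 m = 4 m^{2}$)
$I{\left(b \right)} = -6 + b$
$P{\left(h \right)} = \frac{1}{36 + h}$ ($P{\left(h \right)} = \frac{1}{4 \cdot 3^{2} + h} = \frac{1}{4 \cdot 9 + h} = \frac{1}{36 + h}$)
$P{\left(13 \right)} \left(686 + I{\left(36 \right)}\right) = \frac{686 + \left(-6 + 36\right)}{36 + 13} = \frac{686 + 30}{49} = \frac{1}{49} \cdot 716 = \frac{716}{49}$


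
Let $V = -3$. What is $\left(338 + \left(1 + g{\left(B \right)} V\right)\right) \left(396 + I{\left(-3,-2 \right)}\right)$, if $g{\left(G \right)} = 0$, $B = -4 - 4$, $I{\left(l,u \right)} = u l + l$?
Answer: $135261$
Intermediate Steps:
$I{\left(l,u \right)} = l + l u$ ($I{\left(l,u \right)} = l u + l = l + l u$)
$B = -8$
$\left(338 + \left(1 + g{\left(B \right)} V\right)\right) \left(396 + I{\left(-3,-2 \right)}\right) = \left(338 + \left(1 + 0 \left(-3\right)\right)\right) \left(396 - 3 \left(1 - 2\right)\right) = \left(338 + \left(1 + 0\right)\right) \left(396 - -3\right) = \left(338 + 1\right) \left(396 + 3\right) = 339 \cdot 399 = 135261$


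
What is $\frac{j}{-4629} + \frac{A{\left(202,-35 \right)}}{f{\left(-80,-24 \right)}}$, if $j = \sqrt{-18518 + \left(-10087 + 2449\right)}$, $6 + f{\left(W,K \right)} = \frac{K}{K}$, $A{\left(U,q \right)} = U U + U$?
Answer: $- \frac{41006}{5} - \frac{2 i \sqrt{6539}}{4629} \approx -8201.2 - 0.034938 i$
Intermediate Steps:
$A{\left(U,q \right)} = U + U^{2}$ ($A{\left(U,q \right)} = U^{2} + U = U + U^{2}$)
$f{\left(W,K \right)} = -5$ ($f{\left(W,K \right)} = -6 + \frac{K}{K} = -6 + 1 = -5$)
$j = 2 i \sqrt{6539}$ ($j = \sqrt{-18518 - 7638} = \sqrt{-26156} = 2 i \sqrt{6539} \approx 161.73 i$)
$\frac{j}{-4629} + \frac{A{\left(202,-35 \right)}}{f{\left(-80,-24 \right)}} = \frac{2 i \sqrt{6539}}{-4629} + \frac{202 \left(1 + 202\right)}{-5} = 2 i \sqrt{6539} \left(- \frac{1}{4629}\right) + 202 \cdot 203 \left(- \frac{1}{5}\right) = - \frac{2 i \sqrt{6539}}{4629} + 41006 \left(- \frac{1}{5}\right) = - \frac{2 i \sqrt{6539}}{4629} - \frac{41006}{5} = - \frac{41006}{5} - \frac{2 i \sqrt{6539}}{4629}$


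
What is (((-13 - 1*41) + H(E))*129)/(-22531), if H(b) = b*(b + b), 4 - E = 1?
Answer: 4644/22531 ≈ 0.20612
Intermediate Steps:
E = 3 (E = 4 - 1*1 = 4 - 1 = 3)
H(b) = 2*b² (H(b) = b*(2*b) = 2*b²)
(((-13 - 1*41) + H(E))*129)/(-22531) = (((-13 - 1*41) + 2*3²)*129)/(-22531) = (((-13 - 41) + 2*9)*129)*(-1/22531) = ((-54 + 18)*129)*(-1/22531) = -36*129*(-1/22531) = -4644*(-1/22531) = 4644/22531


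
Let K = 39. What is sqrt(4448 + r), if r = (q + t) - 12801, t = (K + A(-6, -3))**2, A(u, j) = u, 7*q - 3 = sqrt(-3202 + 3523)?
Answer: sqrt(-355915 + 7*sqrt(321))/7 ≈ 85.212*I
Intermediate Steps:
q = 3/7 + sqrt(321)/7 (q = 3/7 + sqrt(-3202 + 3523)/7 = 3/7 + sqrt(321)/7 ≈ 2.9881)
t = 1089 (t = (39 - 6)**2 = 33**2 = 1089)
r = -81981/7 + sqrt(321)/7 (r = ((3/7 + sqrt(321)/7) + 1089) - 12801 = (7626/7 + sqrt(321)/7) - 12801 = -81981/7 + sqrt(321)/7 ≈ -11709.)
sqrt(4448 + r) = sqrt(4448 + (-81981/7 + sqrt(321)/7)) = sqrt(-50845/7 + sqrt(321)/7)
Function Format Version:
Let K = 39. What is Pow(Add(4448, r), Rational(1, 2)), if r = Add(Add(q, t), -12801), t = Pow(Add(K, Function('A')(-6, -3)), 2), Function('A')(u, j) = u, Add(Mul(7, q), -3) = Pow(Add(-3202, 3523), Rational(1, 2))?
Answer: Mul(Rational(1, 7), Pow(Add(-355915, Mul(7, Pow(321, Rational(1, 2)))), Rational(1, 2))) ≈ Mul(85.212, I)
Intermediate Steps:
q = Add(Rational(3, 7), Mul(Rational(1, 7), Pow(321, Rational(1, 2)))) (q = Add(Rational(3, 7), Mul(Rational(1, 7), Pow(Add(-3202, 3523), Rational(1, 2)))) = Add(Rational(3, 7), Mul(Rational(1, 7), Pow(321, Rational(1, 2)))) ≈ 2.9881)
t = 1089 (t = Pow(Add(39, -6), 2) = Pow(33, 2) = 1089)
r = Add(Rational(-81981, 7), Mul(Rational(1, 7), Pow(321, Rational(1, 2)))) (r = Add(Add(Add(Rational(3, 7), Mul(Rational(1, 7), Pow(321, Rational(1, 2)))), 1089), -12801) = Add(Add(Rational(7626, 7), Mul(Rational(1, 7), Pow(321, Rational(1, 2)))), -12801) = Add(Rational(-81981, 7), Mul(Rational(1, 7), Pow(321, Rational(1, 2)))) ≈ -11709.)
Pow(Add(4448, r), Rational(1, 2)) = Pow(Add(4448, Add(Rational(-81981, 7), Mul(Rational(1, 7), Pow(321, Rational(1, 2))))), Rational(1, 2)) = Pow(Add(Rational(-50845, 7), Mul(Rational(1, 7), Pow(321, Rational(1, 2)))), Rational(1, 2))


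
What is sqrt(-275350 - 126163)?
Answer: I*sqrt(401513) ≈ 633.65*I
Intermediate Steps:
sqrt(-275350 - 126163) = sqrt(-401513) = I*sqrt(401513)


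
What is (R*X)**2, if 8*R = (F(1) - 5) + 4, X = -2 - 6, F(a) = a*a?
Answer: 0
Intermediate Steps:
F(a) = a**2
X = -8
R = 0 (R = ((1**2 - 5) + 4)/8 = ((1 - 5) + 4)/8 = (-4 + 4)/8 = (1/8)*0 = 0)
(R*X)**2 = (0*(-8))**2 = 0**2 = 0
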